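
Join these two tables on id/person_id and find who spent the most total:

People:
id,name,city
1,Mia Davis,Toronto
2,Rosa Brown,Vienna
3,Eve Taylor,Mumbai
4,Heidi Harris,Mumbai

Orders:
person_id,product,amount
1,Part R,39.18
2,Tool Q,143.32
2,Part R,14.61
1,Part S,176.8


Join on: people.id = orders.person_id

Joined rows:
  Mia Davis (Toronto) bought Part R for $39.18
  Rosa Brown (Vienna) bought Tool Q for $143.32
  Rosa Brown (Vienna) bought Part R for $14.61
  Mia Davis (Toronto) bought Part S for $176.8

Total per person:
  Mia Davis: $215.98
  Rosa Brown: $157.93

Top spender: Mia Davis ($215.98)

Mia Davis ($215.98)


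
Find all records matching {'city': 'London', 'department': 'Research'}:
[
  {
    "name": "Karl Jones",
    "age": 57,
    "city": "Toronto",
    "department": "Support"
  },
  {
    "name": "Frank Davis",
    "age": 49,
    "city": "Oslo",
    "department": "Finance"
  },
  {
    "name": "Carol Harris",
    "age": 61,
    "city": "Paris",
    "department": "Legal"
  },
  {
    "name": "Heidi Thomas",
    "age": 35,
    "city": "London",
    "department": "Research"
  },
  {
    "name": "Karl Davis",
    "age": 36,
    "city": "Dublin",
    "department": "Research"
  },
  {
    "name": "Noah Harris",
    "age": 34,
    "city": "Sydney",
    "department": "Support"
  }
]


Search criteria: {'city': 'London', 'department': 'Research'}

Checking 6 records:
  Karl Jones: {city: Toronto, department: Support}
  Frank Davis: {city: Oslo, department: Finance}
  Carol Harris: {city: Paris, department: Legal}
  Heidi Thomas: {city: London, department: Research} <-- MATCH
  Karl Davis: {city: Dublin, department: Research}
  Noah Harris: {city: Sydney, department: Support}

Matches: ["Heidi Thomas"]

["Heidi Thomas"]


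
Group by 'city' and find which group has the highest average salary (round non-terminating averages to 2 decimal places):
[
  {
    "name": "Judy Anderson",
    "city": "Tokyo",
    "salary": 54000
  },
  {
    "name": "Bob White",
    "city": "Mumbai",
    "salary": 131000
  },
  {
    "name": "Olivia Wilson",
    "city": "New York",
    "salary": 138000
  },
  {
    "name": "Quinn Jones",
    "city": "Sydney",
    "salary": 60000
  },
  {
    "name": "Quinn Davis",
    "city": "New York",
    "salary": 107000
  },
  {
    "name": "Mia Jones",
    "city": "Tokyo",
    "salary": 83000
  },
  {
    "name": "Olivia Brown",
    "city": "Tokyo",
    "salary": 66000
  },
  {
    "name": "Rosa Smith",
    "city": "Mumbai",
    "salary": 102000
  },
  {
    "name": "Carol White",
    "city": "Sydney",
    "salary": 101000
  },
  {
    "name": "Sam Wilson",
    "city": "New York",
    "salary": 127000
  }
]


Group by: city

Groups:
  Mumbai: 2 people, avg salary = 233000/2 = $116500
  New York: 3 people, avg salary = 372000/3 = $124000
  Sydney: 2 people, avg salary = 161000/2 = $80500
  Tokyo: 3 people, avg salary = 203000/3 ≈ $67666.67

Highest average salary: New York ($124000)

New York ($124000)


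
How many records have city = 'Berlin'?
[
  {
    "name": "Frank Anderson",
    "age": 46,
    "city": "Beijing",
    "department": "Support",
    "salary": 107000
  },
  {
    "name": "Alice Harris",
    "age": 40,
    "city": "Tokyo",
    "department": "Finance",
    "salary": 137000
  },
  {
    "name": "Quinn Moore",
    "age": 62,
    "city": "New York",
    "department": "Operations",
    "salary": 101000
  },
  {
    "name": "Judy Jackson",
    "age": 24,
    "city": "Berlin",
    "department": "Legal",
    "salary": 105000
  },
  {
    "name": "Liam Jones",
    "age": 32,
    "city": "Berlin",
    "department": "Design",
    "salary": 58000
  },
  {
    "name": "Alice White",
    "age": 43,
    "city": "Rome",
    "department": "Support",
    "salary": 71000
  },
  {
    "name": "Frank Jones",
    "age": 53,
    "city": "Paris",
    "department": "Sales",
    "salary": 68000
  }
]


Data: 7 records
Condition: city = 'Berlin'

Checking each record:
  Frank Anderson: Beijing
  Alice Harris: Tokyo
  Quinn Moore: New York
  Judy Jackson: Berlin MATCH
  Liam Jones: Berlin MATCH
  Alice White: Rome
  Frank Jones: Paris

Count: 2

2


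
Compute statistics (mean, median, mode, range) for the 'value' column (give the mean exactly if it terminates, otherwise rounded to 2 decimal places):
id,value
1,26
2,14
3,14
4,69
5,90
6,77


Data: [26, 14, 14, 69, 90, 77]
Count: 6
Sum: 290
Mean: 290/6 ≈ 48.33 (rounded to 2 decimal places)
Sorted: [14, 14, 26, 69, 77, 90]
Median: 47.5
Mode: 14 (2 times)
Range: 90 - 14 = 76
Min: 14, Max: 90

mean≈48.33, median=47.5, mode=14, range=76


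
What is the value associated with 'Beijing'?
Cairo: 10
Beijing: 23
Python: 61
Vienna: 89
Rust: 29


Looking up key 'Beijing'
Value: 23

23


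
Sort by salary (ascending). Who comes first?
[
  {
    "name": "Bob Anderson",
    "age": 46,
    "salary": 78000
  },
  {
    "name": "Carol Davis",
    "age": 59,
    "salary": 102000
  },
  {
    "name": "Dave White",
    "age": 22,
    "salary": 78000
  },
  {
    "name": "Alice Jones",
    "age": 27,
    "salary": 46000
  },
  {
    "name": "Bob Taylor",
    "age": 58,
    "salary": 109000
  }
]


Sort by: salary (ascending)

Sorted order:
  1. Alice Jones (salary = 46000)
  2. Bob Anderson (salary = 78000)
  3. Dave White (salary = 78000)
  4. Carol Davis (salary = 102000)
  5. Bob Taylor (salary = 109000)

First: Alice Jones

Alice Jones


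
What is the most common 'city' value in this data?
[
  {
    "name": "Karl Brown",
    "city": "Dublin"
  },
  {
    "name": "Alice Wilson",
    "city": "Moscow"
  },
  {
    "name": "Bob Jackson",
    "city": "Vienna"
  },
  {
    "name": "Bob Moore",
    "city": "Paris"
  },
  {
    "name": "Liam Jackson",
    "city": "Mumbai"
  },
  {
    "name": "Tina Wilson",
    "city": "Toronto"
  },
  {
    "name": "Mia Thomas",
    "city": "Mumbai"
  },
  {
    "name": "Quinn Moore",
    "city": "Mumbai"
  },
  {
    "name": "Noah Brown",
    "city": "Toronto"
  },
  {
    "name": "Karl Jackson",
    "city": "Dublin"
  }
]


Counting 'city' values across 10 records:

  Mumbai: 3 ###
  Dublin: 2 ##
  Toronto: 2 ##
  Moscow: 1 #
  Vienna: 1 #
  Paris: 1 #

Most common: Mumbai (3 times)

Mumbai (3 times)


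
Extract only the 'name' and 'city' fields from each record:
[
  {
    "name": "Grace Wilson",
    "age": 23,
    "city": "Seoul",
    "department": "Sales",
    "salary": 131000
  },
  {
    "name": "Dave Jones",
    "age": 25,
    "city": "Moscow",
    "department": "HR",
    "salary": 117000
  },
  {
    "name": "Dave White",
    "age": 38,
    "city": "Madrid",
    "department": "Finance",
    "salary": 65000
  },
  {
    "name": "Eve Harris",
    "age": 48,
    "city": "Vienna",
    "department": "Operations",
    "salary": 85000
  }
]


Original: 4 records with fields: name, age, city, department, salary
Keep: ['name', 'city']
Drop: ['age', 'department', 'salary']
Result: 4 records, 2 fields each

[
  {
    "name": "Grace Wilson",
    "city": "Seoul"
  },
  {
    "name": "Dave Jones",
    "city": "Moscow"
  },
  {
    "name": "Dave White",
    "city": "Madrid"
  },
  {
    "name": "Eve Harris",
    "city": "Vienna"
  }
]


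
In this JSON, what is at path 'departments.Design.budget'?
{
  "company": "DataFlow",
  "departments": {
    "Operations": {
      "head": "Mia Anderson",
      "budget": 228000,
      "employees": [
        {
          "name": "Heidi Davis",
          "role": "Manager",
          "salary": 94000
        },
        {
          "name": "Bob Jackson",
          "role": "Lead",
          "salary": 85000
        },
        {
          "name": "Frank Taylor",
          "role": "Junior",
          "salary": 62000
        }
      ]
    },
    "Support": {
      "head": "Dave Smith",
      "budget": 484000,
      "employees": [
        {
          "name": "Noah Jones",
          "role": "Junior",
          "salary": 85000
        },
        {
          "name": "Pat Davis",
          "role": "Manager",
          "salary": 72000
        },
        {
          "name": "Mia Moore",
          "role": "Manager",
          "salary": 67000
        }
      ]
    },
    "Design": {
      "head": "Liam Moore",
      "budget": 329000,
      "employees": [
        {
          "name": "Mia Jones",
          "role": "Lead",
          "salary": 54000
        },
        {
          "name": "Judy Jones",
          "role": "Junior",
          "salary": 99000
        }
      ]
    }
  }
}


Path: departments.Design.budget

Navigate:
  -> departments
  -> Design
  -> budget = 329000

329000


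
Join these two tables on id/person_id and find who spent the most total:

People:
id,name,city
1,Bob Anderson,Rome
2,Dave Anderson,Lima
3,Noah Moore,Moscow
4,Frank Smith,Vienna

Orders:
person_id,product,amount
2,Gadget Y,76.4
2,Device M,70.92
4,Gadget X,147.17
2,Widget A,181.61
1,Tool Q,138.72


Join on: people.id = orders.person_id

Joined rows:
  Dave Anderson (Lima) bought Gadget Y for $76.4
  Dave Anderson (Lima) bought Device M for $70.92
  Frank Smith (Vienna) bought Gadget X for $147.17
  Dave Anderson (Lima) bought Widget A for $181.61
  Bob Anderson (Rome) bought Tool Q for $138.72

Total per person:
  Dave Anderson: $328.93
  Frank Smith: $147.17
  Bob Anderson: $138.72

Top spender: Dave Anderson ($328.93)

Dave Anderson ($328.93)


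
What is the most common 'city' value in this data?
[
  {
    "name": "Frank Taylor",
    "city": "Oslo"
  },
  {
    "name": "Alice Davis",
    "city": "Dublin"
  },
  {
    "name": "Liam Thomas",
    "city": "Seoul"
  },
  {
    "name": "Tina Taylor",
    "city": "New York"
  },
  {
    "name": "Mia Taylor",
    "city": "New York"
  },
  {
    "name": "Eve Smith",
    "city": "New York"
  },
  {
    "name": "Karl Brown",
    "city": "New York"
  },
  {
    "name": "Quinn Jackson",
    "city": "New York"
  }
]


Counting 'city' values across 8 records:

  New York: 5 #####
  Oslo: 1 #
  Dublin: 1 #
  Seoul: 1 #

Most common: New York (5 times)

New York (5 times)


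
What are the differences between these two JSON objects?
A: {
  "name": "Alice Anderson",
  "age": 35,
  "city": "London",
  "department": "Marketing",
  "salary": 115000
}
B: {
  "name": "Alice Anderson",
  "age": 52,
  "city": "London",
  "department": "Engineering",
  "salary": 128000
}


Comparing each field (in key order):
  name: same
  age: DIFFERENT
  city: same
  department: DIFFERENT
  salary: DIFFERENT
Differences:
  age: 35 -> 52
  department: Marketing -> Engineering
  salary: 115000 -> 128000

3 field(s) changed

3 changes: age, department, salary


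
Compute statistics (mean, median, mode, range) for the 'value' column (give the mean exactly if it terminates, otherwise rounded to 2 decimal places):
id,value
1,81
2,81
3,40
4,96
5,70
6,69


Data: [81, 81, 40, 96, 70, 69]
Count: 6
Sum: 437
Mean: 437/6 ≈ 72.83 (rounded to 2 decimal places)
Sorted: [40, 69, 70, 81, 81, 96]
Median: 75.5
Mode: 81 (2 times)
Range: 96 - 40 = 56
Min: 40, Max: 96

mean≈72.83, median=75.5, mode=81, range=56


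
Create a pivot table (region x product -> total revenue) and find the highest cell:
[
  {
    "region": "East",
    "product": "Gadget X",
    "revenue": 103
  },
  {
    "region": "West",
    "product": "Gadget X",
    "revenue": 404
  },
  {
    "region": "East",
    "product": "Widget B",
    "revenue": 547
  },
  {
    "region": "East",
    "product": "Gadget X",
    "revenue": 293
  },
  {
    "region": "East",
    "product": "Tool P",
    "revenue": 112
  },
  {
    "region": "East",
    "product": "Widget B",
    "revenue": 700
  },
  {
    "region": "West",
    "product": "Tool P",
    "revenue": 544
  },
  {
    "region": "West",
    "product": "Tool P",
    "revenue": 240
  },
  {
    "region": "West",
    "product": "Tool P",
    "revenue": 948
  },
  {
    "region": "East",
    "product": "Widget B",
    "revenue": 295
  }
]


Pivot: region (rows) x product (columns) -> total revenue

     Gadget X      Tool P        Widget B    
East           396           112          1542  
West           404          1732             0  

Highest: West / Tool P = $1732

West / Tool P = $1732


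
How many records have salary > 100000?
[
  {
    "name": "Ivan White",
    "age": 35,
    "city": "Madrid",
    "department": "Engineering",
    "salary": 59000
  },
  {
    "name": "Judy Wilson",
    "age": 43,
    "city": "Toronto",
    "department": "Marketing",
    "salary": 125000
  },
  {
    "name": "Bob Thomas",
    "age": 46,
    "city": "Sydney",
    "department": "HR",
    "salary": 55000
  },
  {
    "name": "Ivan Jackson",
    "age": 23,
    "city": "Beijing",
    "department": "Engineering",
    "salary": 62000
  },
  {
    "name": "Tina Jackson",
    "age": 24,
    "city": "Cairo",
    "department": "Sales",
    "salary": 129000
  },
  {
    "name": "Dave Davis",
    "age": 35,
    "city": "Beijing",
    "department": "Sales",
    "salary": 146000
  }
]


Data: 6 records
Condition: salary > 100000

Checking each record:
  Ivan White: 59000
  Judy Wilson: 125000 MATCH
  Bob Thomas: 55000
  Ivan Jackson: 62000
  Tina Jackson: 129000 MATCH
  Dave Davis: 146000 MATCH

Count: 3

3


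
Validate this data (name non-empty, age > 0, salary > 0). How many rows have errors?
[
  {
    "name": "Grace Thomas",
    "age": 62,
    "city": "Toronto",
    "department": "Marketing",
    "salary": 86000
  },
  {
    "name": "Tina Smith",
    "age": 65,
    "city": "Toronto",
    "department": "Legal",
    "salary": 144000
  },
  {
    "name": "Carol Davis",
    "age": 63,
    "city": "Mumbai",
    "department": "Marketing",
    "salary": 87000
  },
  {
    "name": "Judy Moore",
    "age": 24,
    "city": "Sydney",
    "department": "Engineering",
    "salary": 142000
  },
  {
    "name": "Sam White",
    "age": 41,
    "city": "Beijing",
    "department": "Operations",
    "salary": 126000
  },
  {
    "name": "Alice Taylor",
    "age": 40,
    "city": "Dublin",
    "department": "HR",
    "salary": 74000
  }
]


Validating 6 records:
Rules: name non-empty, age > 0, salary > 0

  Row 1 (Grace Thomas): OK
  Row 2 (Tina Smith): OK
  Row 3 (Carol Davis): OK
  Row 4 (Judy Moore): OK
  Row 5 (Sam White): OK
  Row 6 (Alice Taylor): OK

Total errors: 0

0 errors


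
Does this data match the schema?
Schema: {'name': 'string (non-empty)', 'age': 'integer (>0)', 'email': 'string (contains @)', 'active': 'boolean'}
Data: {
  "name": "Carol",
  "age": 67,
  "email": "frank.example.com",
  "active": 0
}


Validating each field against schema:
  name: OK (non-empty string)
  age: OK (positive integer)
  email: FAIL ("frank.example.com" does not contain @)
  active: FAIL (0 is not a boolean)

Result: INVALID (2 errors: email, active)

INVALID (2 errors: email, active)


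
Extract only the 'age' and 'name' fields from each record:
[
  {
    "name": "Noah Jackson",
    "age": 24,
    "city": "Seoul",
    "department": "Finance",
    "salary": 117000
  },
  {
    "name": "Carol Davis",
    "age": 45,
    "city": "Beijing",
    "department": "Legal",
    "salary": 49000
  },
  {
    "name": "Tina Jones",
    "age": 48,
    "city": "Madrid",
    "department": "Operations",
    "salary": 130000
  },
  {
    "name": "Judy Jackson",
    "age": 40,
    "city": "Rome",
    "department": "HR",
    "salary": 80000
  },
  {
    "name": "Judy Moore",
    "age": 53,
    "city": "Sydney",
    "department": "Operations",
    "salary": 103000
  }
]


Original: 5 records with fields: name, age, city, department, salary
Keep: ['age', 'name']
Drop: ['city', 'department', 'salary']
Result: 5 records, 2 fields each

[
  {
    "age": 24,
    "name": "Noah Jackson"
  },
  {
    "age": 45,
    "name": "Carol Davis"
  },
  {
    "age": 48,
    "name": "Tina Jones"
  },
  {
    "age": 40,
    "name": "Judy Jackson"
  },
  {
    "age": 53,
    "name": "Judy Moore"
  }
]


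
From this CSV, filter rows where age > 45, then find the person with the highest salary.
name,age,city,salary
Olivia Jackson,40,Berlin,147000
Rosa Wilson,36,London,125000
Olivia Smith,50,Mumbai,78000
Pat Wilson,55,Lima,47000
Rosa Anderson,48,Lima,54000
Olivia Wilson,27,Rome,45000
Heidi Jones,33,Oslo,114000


Filter: age > 45
Sort by: salary (descending)

Filtered records (3):
  Olivia Smith, age 50, salary $78000
  Rosa Anderson, age 48, salary $54000
  Pat Wilson, age 55, salary $47000

Highest salary: Olivia Smith ($78000)

Olivia Smith


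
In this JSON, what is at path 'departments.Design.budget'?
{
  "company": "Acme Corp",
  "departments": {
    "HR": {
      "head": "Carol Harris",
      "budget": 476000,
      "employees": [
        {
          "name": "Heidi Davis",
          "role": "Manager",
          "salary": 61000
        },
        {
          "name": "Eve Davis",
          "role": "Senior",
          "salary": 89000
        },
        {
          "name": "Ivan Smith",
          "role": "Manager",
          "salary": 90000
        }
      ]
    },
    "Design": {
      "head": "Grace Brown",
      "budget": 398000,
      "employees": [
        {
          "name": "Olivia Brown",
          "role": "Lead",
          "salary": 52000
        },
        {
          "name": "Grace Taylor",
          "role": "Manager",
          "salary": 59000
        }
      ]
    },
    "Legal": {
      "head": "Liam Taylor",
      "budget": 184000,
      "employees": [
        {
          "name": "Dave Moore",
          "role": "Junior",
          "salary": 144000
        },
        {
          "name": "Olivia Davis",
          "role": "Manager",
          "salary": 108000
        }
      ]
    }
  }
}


Path: departments.Design.budget

Navigate:
  -> departments
  -> Design
  -> budget = 398000

398000


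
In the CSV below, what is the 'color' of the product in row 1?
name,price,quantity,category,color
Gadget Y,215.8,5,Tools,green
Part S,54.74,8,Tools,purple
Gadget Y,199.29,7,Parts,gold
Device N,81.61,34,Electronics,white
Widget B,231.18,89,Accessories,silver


Query: Row 1 ('Gadget Y'), column 'color'
Value: green

green


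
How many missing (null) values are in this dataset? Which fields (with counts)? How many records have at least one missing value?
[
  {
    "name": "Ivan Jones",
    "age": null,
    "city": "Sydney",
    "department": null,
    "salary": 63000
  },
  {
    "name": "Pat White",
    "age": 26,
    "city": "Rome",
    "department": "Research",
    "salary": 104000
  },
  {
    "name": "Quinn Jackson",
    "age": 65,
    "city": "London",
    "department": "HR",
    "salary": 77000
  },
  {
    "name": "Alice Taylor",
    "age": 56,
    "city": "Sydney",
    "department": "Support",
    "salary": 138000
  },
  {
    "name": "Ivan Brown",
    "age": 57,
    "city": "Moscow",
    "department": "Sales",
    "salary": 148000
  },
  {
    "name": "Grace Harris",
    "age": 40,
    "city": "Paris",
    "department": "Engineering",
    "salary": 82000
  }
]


Checking for missing (null) values in 6 records:

  Ivan Jones: age, department
  Pat White: complete
  Quinn Jackson: complete
  Alice Taylor: complete
  Ivan Brown: complete
  Grace Harris: complete

Per field:
  name: 0 missing
  age: 1 missing
  city: 0 missing
  department: 1 missing
  salary: 0 missing

Total missing values: 2
Records with any missing: 1

2 missing values (age: 1, department: 1); 1 incomplete records


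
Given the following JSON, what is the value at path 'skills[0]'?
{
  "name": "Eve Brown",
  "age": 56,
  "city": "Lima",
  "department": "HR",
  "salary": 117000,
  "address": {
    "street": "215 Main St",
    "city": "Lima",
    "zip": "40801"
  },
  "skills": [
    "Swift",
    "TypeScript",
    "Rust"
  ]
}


Query: skills[0]
Path: skills -> first element
Value: Swift

Swift


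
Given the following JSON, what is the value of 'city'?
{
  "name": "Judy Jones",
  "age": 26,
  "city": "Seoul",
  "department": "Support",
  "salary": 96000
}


Looking up field 'city'
Value: Seoul

Seoul


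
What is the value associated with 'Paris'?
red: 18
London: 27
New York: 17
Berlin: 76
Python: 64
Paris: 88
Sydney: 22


Looking up key 'Paris'
Value: 88

88


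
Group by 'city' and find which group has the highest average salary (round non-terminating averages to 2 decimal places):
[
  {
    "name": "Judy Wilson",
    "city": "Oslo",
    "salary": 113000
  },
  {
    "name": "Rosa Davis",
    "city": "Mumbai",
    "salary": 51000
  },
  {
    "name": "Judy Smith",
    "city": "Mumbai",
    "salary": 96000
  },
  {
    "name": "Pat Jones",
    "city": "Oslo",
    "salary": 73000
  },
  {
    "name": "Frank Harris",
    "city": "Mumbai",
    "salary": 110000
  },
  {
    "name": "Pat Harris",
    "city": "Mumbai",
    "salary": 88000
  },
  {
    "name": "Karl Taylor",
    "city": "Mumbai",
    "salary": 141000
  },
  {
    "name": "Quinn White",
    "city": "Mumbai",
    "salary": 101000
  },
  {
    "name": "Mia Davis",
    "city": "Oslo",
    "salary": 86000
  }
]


Group by: city

Groups:
  Mumbai: 6 people, avg salary = 587000/6 ≈ $97833.33
  Oslo: 3 people, avg salary = 272000/3 ≈ $90666.67

Highest average salary: Mumbai (≈$97833.33)

Mumbai (≈$97833.33)


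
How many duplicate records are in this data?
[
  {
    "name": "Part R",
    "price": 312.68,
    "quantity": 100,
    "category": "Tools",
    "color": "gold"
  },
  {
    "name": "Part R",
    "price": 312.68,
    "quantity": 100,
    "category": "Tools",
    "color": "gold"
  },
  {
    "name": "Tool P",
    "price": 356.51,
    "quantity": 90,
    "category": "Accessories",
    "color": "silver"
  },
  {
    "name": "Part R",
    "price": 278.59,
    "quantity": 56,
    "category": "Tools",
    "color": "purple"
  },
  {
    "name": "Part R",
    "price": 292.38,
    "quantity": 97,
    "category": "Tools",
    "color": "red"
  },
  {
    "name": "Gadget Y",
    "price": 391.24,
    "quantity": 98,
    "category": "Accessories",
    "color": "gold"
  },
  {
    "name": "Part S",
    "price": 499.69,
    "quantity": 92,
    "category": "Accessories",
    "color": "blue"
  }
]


Checking 7 records for duplicates:

  Row 1: Part R ($312.68, qty 100)
  Row 2: Part R ($312.68, qty 100) <-- DUPLICATE
  Row 3: Tool P ($356.51, qty 90)
  Row 4: Part R ($278.59, qty 56)
  Row 5: Part R ($292.38, qty 97)
  Row 6: Gadget Y ($391.24, qty 98)
  Row 7: Part S ($499.69, qty 92)

Duplicates found: 1
Unique records: 6

1 duplicates, 6 unique


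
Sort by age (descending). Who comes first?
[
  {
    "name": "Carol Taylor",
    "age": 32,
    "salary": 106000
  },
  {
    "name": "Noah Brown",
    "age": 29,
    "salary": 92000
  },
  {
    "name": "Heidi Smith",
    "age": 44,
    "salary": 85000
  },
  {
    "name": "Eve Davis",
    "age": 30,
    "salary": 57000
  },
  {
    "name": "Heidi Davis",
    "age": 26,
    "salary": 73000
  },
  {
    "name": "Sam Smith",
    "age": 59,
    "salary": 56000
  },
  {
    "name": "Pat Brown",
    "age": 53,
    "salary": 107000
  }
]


Sort by: age (descending)

Sorted order:
  1. Sam Smith (age = 59)
  2. Pat Brown (age = 53)
  3. Heidi Smith (age = 44)
  4. Carol Taylor (age = 32)
  5. Eve Davis (age = 30)
  6. Noah Brown (age = 29)
  7. Heidi Davis (age = 26)

First: Sam Smith

Sam Smith


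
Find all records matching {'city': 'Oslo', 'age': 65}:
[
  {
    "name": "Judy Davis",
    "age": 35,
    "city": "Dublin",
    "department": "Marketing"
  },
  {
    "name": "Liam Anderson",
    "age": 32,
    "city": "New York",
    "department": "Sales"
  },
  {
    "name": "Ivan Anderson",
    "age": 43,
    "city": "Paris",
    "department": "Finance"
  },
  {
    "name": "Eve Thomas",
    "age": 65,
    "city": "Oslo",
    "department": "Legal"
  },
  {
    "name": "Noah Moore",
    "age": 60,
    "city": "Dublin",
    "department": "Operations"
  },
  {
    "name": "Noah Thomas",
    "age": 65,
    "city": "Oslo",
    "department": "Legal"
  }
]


Search criteria: {'city': 'Oslo', 'age': 65}

Checking 6 records:
  Judy Davis: {city: Dublin, age: 35}
  Liam Anderson: {city: New York, age: 32}
  Ivan Anderson: {city: Paris, age: 43}
  Eve Thomas: {city: Oslo, age: 65} <-- MATCH
  Noah Moore: {city: Dublin, age: 60}
  Noah Thomas: {city: Oslo, age: 65} <-- MATCH

Matches: ["Eve Thomas", "Noah Thomas"]

["Eve Thomas", "Noah Thomas"]


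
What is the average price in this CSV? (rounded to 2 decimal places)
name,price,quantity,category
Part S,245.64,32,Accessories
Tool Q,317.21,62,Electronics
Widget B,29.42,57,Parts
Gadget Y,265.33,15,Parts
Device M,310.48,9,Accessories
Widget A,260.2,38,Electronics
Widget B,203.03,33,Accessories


Computing average price:
Values: [245.64, 317.21, 29.42, 265.33, 310.48, 260.2, 203.03]
Sum = 1631.31
Count = 7
Average = 1631.31/7 ≈ 233.04 (rounded to 2 decimal places)

233.04


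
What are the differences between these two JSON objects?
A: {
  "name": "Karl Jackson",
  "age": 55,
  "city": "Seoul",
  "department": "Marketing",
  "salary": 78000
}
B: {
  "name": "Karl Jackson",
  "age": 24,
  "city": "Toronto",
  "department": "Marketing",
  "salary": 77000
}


Comparing each field (in key order):
  name: same
  age: DIFFERENT
  city: DIFFERENT
  department: same
  salary: DIFFERENT
Differences:
  age: 55 -> 24
  city: Seoul -> Toronto
  salary: 78000 -> 77000

3 field(s) changed

3 changes: age, city, salary


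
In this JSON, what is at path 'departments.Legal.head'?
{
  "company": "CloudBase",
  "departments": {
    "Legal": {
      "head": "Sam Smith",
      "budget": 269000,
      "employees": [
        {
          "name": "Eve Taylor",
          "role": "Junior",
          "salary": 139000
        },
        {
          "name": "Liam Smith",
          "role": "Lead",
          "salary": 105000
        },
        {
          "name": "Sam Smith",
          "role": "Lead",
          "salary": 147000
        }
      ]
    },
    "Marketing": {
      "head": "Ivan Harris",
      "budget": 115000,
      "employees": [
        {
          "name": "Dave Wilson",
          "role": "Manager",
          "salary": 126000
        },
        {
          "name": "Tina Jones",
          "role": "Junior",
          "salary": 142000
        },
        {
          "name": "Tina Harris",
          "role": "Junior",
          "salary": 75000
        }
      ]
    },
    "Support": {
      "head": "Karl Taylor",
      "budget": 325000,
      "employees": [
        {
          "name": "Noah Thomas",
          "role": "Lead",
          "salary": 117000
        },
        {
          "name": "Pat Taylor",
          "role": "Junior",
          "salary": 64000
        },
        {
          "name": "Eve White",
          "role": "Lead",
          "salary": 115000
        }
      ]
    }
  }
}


Path: departments.Legal.head

Navigate:
  -> departments
  -> Legal
  -> head = 'Sam Smith'

Sam Smith


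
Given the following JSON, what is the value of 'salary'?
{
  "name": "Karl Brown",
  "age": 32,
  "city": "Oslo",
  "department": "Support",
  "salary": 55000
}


Looking up field 'salary'
Value: 55000

55000


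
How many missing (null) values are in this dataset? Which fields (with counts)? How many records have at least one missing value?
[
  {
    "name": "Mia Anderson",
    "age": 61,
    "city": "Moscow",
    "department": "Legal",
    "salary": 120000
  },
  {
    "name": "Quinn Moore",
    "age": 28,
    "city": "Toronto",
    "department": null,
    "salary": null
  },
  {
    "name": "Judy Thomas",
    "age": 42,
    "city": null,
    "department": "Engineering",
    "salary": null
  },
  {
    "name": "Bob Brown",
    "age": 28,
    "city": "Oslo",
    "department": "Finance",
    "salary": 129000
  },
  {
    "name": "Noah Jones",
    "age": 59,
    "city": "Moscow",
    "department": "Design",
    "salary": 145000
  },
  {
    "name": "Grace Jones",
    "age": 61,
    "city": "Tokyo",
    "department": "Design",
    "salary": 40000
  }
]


Checking for missing (null) values in 6 records:

  Mia Anderson: complete
  Quinn Moore: department, salary
  Judy Thomas: city, salary
  Bob Brown: complete
  Noah Jones: complete
  Grace Jones: complete

Per field:
  name: 0 missing
  age: 0 missing
  city: 1 missing
  department: 1 missing
  salary: 2 missing

Total missing values: 4
Records with any missing: 2

4 missing values (city: 1, department: 1, salary: 2); 2 incomplete records


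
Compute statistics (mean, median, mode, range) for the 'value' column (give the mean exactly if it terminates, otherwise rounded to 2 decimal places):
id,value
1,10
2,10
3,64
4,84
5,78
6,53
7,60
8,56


Data: [10, 10, 64, 84, 78, 53, 60, 56]
Count: 8
Sum: 415
Mean: 415/8 = 51.875
Sorted: [10, 10, 53, 56, 60, 64, 78, 84]
Median: 58.0
Mode: 10 (2 times)
Range: 84 - 10 = 74
Min: 10, Max: 84

mean=51.875, median=58.0, mode=10, range=74


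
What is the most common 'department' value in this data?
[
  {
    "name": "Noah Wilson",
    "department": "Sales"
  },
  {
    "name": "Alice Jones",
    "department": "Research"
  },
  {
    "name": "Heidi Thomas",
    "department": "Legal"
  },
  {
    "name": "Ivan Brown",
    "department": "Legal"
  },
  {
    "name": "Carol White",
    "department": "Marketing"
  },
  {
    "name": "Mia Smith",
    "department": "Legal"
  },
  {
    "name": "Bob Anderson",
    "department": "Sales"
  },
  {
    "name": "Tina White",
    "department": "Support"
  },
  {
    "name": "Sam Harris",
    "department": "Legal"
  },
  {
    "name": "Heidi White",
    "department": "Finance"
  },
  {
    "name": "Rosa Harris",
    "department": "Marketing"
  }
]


Counting 'department' values across 11 records:

  Legal: 4 ####
  Sales: 2 ##
  Marketing: 2 ##
  Research: 1 #
  Support: 1 #
  Finance: 1 #

Most common: Legal (4 times)

Legal (4 times)


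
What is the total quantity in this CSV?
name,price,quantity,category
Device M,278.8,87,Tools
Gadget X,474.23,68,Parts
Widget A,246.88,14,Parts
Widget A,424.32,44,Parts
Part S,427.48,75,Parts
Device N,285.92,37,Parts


Computing total quantity:
Values: [87, 68, 14, 44, 75, 37]
Sum = 325

325


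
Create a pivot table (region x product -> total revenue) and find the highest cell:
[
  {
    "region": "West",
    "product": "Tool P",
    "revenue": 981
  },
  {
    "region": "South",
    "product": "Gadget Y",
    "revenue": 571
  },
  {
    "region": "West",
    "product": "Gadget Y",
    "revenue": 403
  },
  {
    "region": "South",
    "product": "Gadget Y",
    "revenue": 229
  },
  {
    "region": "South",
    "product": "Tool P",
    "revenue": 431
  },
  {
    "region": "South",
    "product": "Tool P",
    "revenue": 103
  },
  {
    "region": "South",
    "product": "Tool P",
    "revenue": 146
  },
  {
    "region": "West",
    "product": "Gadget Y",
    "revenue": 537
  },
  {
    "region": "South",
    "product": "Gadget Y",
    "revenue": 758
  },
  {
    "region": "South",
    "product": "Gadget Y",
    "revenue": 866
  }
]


Pivot: region (rows) x product (columns) -> total revenue

     Gadget Y      Tool P      
South         2424           680  
West           940           981  

Highest: South / Gadget Y = $2424

South / Gadget Y = $2424


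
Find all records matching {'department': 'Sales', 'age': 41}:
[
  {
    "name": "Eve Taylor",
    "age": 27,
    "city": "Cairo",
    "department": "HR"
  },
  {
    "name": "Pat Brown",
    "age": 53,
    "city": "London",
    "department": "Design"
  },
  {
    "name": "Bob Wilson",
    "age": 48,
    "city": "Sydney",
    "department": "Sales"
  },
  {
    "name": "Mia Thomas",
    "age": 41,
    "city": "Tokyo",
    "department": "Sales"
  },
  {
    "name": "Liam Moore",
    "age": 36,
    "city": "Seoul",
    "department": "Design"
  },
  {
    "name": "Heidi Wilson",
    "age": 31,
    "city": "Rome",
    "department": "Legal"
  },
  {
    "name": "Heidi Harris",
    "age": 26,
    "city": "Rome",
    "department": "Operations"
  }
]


Search criteria: {'department': 'Sales', 'age': 41}

Checking 7 records:
  Eve Taylor: {department: HR, age: 27}
  Pat Brown: {department: Design, age: 53}
  Bob Wilson: {department: Sales, age: 48}
  Mia Thomas: {department: Sales, age: 41} <-- MATCH
  Liam Moore: {department: Design, age: 36}
  Heidi Wilson: {department: Legal, age: 31}
  Heidi Harris: {department: Operations, age: 26}

Matches: ["Mia Thomas"]

["Mia Thomas"]


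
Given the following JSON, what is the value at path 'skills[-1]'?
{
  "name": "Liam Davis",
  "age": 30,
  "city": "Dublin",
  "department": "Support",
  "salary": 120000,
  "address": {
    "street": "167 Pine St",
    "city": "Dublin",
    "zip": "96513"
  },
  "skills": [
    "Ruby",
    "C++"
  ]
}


Query: skills[-1]
Path: skills -> last element
Value: C++

C++


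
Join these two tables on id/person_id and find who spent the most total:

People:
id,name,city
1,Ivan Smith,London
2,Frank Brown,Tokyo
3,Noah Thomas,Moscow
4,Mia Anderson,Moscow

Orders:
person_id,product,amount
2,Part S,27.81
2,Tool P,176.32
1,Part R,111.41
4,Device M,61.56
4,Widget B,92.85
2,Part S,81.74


Join on: people.id = orders.person_id

Joined rows:
  Frank Brown (Tokyo) bought Part S for $27.81
  Frank Brown (Tokyo) bought Tool P for $176.32
  Ivan Smith (London) bought Part R for $111.41
  Mia Anderson (Moscow) bought Device M for $61.56
  Mia Anderson (Moscow) bought Widget B for $92.85
  Frank Brown (Tokyo) bought Part S for $81.74

Total per person:
  Frank Brown: $285.87
  Mia Anderson: $154.41
  Ivan Smith: $111.41

Top spender: Frank Brown ($285.87)

Frank Brown ($285.87)


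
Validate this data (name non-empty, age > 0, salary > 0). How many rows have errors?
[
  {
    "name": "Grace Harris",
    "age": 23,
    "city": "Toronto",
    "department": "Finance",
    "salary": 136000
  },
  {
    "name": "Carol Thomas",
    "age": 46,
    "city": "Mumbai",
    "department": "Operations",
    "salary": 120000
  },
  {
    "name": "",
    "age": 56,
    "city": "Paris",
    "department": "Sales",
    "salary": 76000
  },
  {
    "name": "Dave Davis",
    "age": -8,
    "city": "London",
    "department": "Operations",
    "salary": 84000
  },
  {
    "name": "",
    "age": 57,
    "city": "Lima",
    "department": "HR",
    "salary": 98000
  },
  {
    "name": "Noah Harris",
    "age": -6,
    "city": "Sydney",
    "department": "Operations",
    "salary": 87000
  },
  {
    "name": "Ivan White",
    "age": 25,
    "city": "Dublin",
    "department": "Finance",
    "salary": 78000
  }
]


Validating 7 records:
Rules: name non-empty, age > 0, salary > 0

  Row 1 (Grace Harris): OK
  Row 2 (Carol Thomas): OK
  Row 3 (???): empty name
  Row 4 (Dave Davis): negative age: -8
  Row 5 (???): empty name
  Row 6 (Noah Harris): negative age: -6
  Row 7 (Ivan White): OK

Total errors: 4

4 errors


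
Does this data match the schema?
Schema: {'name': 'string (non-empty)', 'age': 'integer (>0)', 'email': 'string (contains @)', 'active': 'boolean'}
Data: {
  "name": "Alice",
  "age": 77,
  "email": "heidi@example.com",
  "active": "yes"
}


Validating each field against schema:
  name: OK (non-empty string)
  age: OK (positive integer)
  email: OK (string with @)
  active: FAIL ("yes" is not a boolean)

Result: INVALID (1 error: active)

INVALID (1 error: active)


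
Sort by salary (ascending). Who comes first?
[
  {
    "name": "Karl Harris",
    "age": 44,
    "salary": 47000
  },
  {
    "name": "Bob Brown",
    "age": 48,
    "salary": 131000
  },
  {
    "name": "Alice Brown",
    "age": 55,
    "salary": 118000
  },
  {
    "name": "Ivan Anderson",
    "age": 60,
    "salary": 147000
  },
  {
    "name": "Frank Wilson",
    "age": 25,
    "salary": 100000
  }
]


Sort by: salary (ascending)

Sorted order:
  1. Karl Harris (salary = 47000)
  2. Frank Wilson (salary = 100000)
  3. Alice Brown (salary = 118000)
  4. Bob Brown (salary = 131000)
  5. Ivan Anderson (salary = 147000)

First: Karl Harris

Karl Harris


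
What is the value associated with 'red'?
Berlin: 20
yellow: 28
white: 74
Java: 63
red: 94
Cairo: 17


Looking up key 'red'
Value: 94

94


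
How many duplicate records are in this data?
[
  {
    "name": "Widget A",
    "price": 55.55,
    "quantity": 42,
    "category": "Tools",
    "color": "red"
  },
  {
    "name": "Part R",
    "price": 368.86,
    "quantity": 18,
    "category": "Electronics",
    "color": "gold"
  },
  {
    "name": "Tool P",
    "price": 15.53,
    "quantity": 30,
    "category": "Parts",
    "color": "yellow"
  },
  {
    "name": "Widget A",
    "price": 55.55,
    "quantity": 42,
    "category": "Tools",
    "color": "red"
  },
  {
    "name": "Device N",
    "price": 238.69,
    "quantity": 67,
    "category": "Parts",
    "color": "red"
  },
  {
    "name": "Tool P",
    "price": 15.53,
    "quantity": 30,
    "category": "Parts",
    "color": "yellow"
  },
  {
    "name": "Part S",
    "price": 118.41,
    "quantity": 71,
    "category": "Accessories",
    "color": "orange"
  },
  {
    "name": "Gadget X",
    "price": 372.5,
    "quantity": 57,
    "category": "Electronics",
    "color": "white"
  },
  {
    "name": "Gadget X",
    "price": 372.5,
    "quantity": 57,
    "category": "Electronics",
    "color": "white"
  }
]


Checking 9 records for duplicates:

  Row 1: Widget A ($55.55, qty 42)
  Row 2: Part R ($368.86, qty 18)
  Row 3: Tool P ($15.53, qty 30)
  Row 4: Widget A ($55.55, qty 42) <-- DUPLICATE
  Row 5: Device N ($238.69, qty 67)
  Row 6: Tool P ($15.53, qty 30) <-- DUPLICATE
  Row 7: Part S ($118.41, qty 71)
  Row 8: Gadget X ($372.5, qty 57)
  Row 9: Gadget X ($372.5, qty 57) <-- DUPLICATE

Duplicates found: 3
Unique records: 6

3 duplicates, 6 unique


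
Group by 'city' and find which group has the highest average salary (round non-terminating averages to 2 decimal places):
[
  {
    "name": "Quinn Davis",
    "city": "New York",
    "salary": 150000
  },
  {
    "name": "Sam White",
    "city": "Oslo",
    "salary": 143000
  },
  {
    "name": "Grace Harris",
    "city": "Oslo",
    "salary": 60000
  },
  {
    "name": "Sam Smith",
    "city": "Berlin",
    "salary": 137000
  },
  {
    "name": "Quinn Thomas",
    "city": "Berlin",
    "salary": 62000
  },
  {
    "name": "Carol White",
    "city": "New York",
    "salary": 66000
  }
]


Group by: city

Groups:
  Berlin: 2 people, avg salary = 199000/2 = $99500
  New York: 2 people, avg salary = 216000/2 = $108000
  Oslo: 2 people, avg salary = 203000/2 = $101500

Highest average salary: New York ($108000)

New York ($108000)


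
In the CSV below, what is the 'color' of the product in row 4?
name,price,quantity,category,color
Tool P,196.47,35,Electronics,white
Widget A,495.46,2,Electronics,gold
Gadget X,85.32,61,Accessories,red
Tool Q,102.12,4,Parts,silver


Query: Row 4 ('Tool Q'), column 'color'
Value: silver

silver


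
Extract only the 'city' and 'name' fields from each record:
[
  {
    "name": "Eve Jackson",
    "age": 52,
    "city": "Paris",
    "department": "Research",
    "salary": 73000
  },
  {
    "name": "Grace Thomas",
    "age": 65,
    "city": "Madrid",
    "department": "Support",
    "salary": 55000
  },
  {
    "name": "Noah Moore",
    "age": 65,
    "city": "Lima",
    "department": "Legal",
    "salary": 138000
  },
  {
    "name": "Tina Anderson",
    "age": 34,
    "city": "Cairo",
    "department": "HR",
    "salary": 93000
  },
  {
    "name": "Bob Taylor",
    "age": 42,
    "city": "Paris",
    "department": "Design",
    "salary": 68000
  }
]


Original: 5 records with fields: name, age, city, department, salary
Keep: ['city', 'name']
Drop: ['age', 'department', 'salary']
Result: 5 records, 2 fields each

[
  {
    "city": "Paris",
    "name": "Eve Jackson"
  },
  {
    "city": "Madrid",
    "name": "Grace Thomas"
  },
  {
    "city": "Lima",
    "name": "Noah Moore"
  },
  {
    "city": "Cairo",
    "name": "Tina Anderson"
  },
  {
    "city": "Paris",
    "name": "Bob Taylor"
  }
]


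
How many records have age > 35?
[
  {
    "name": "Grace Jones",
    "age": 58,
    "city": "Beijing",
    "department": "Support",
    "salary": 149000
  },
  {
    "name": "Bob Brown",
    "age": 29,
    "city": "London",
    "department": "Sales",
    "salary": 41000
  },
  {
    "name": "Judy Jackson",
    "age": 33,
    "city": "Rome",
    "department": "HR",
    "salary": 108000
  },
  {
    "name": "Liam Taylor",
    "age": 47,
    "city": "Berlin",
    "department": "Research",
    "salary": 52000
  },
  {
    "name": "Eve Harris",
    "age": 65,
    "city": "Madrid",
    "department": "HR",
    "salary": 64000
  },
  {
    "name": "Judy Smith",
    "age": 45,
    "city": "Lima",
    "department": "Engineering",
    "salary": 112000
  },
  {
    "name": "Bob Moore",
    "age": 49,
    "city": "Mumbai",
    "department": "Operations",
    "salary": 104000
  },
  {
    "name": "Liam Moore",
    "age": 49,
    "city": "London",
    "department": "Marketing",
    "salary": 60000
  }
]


Data: 8 records
Condition: age > 35

Checking each record:
  Grace Jones: 58 MATCH
  Bob Brown: 29
  Judy Jackson: 33
  Liam Taylor: 47 MATCH
  Eve Harris: 65 MATCH
  Judy Smith: 45 MATCH
  Bob Moore: 49 MATCH
  Liam Moore: 49 MATCH

Count: 6

6
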